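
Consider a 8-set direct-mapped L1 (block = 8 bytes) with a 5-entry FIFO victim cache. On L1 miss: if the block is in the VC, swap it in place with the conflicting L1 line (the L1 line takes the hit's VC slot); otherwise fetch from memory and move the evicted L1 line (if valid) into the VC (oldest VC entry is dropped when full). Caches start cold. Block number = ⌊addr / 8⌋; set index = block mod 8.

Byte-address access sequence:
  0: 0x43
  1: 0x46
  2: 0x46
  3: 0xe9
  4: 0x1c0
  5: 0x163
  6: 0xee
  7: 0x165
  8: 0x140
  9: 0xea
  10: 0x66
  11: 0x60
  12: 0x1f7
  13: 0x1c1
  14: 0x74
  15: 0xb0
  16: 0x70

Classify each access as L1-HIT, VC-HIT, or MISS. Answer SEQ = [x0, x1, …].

0: 0x43 (blk 8, set 0) → MISS  vc=[]
1: 0x46 (blk 8, set 0) → L1-HIT  vc=[]
2: 0x46 (blk 8, set 0) → L1-HIT  vc=[]
3: 0xe9 (blk 29, set 5) → MISS  vc=[]
4: 0x1c0 (blk 56, set 0) → MISS  vc=[8]
5: 0x163 (blk 44, set 4) → MISS  vc=[8]
6: 0xee (blk 29, set 5) → L1-HIT  vc=[8]
7: 0x165 (blk 44, set 4) → L1-HIT  vc=[8]
8: 0x140 (blk 40, set 0) → MISS  vc=[8, 56]
9: 0xea (blk 29, set 5) → L1-HIT  vc=[8, 56]
10: 0x66 (blk 12, set 4) → MISS  vc=[8, 56, 44]
11: 0x60 (blk 12, set 4) → L1-HIT  vc=[8, 56, 44]
12: 0x1f7 (blk 62, set 6) → MISS  vc=[8, 56, 44]
13: 0x1c1 (blk 56, set 0) → VC-HIT  vc=[8, 40, 44]
14: 0x74 (blk 14, set 6) → MISS  vc=[8, 40, 44, 62]
15: 0xb0 (blk 22, set 6) → MISS  vc=[8, 40, 44, 62, 14]
16: 0x70 (blk 14, set 6) → VC-HIT  vc=[8, 40, 44, 62, 22]

SEQ = [MISS, L1-HIT, L1-HIT, MISS, MISS, MISS, L1-HIT, L1-HIT, MISS, L1-HIT, MISS, L1-HIT, MISS, VC-HIT, MISS, MISS, VC-HIT]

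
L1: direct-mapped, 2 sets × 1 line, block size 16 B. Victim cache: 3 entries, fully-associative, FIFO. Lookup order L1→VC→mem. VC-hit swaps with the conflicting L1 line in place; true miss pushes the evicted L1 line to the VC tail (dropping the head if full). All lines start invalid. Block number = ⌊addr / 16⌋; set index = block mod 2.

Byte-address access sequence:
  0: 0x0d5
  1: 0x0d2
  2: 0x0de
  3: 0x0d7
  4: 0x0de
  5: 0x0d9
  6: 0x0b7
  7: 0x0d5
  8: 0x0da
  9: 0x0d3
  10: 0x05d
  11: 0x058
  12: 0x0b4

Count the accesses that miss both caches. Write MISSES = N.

MISSES = 3

#0 0xd5→b13/s1 MISS; vc=[]
#1 0xd2→b13/s1 L1-HIT; vc=[]
#2 0xde→b13/s1 L1-HIT; vc=[]
#3 0xd7→b13/s1 L1-HIT; vc=[]
#4 0xde→b13/s1 L1-HIT; vc=[]
#5 0xd9→b13/s1 L1-HIT; vc=[]
#6 0xb7→b11/s1 MISS; vc=[13]
#7 0xd5→b13/s1 VC-HIT; vc=[11]
#8 0xda→b13/s1 L1-HIT; vc=[11]
#9 0xd3→b13/s1 L1-HIT; vc=[11]
#10 0x5d→b5/s1 MISS; vc=[11,13]
#11 0x58→b5/s1 L1-HIT; vc=[11,13]
#12 0xb4→b11/s1 VC-HIT; vc=[5,13]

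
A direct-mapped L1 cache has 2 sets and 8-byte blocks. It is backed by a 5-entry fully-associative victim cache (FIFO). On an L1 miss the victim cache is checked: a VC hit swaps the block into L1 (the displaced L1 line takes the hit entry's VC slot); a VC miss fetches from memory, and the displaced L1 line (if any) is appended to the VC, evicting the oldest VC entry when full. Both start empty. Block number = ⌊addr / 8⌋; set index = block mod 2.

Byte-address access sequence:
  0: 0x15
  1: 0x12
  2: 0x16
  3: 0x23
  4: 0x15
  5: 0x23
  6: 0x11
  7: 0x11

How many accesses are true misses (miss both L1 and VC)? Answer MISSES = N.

MISSES = 2

#0 0x15→b2/s0 MISS; vc=[]
#1 0x12→b2/s0 L1-HIT; vc=[]
#2 0x16→b2/s0 L1-HIT; vc=[]
#3 0x23→b4/s0 MISS; vc=[2]
#4 0x15→b2/s0 VC-HIT; vc=[4]
#5 0x23→b4/s0 VC-HIT; vc=[2]
#6 0x11→b2/s0 VC-HIT; vc=[4]
#7 0x11→b2/s0 L1-HIT; vc=[4]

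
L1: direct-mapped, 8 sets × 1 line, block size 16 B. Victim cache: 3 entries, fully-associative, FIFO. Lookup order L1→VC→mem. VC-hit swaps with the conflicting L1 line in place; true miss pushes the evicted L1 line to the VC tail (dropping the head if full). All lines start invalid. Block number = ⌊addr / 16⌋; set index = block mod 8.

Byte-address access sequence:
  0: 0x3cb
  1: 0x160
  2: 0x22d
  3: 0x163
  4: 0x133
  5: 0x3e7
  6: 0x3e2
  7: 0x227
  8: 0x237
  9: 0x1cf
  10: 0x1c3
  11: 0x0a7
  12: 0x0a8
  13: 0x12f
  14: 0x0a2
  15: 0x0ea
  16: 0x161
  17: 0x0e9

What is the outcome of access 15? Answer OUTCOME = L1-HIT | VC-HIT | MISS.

OUTCOME = MISS

#0 0x3cb→b60/s4 MISS; vc=[]
#1 0x160→b22/s6 MISS; vc=[]
#2 0x22d→b34/s2 MISS; vc=[]
#3 0x163→b22/s6 L1-HIT; vc=[]
#4 0x133→b19/s3 MISS; vc=[]
#5 0x3e7→b62/s6 MISS; vc=[22]
#6 0x3e2→b62/s6 L1-HIT; vc=[22]
#7 0x227→b34/s2 L1-HIT; vc=[22]
#8 0x237→b35/s3 MISS; vc=[22,19]
#9 0x1cf→b28/s4 MISS; vc=[22,19,60]
#10 0x1c3→b28/s4 L1-HIT; vc=[22,19,60]
#11 0xa7→b10/s2 MISS; vc=[19,60,34]
#12 0xa8→b10/s2 L1-HIT; vc=[19,60,34]
#13 0x12f→b18/s2 MISS; vc=[60,34,10]
#14 0xa2→b10/s2 VC-HIT; vc=[60,34,18]
#15 0xea→b14/s6 MISS; vc=[34,18,62]
#16 0x161→b22/s6 MISS; vc=[18,62,14]
#17 0xe9→b14/s6 VC-HIT; vc=[18,62,22]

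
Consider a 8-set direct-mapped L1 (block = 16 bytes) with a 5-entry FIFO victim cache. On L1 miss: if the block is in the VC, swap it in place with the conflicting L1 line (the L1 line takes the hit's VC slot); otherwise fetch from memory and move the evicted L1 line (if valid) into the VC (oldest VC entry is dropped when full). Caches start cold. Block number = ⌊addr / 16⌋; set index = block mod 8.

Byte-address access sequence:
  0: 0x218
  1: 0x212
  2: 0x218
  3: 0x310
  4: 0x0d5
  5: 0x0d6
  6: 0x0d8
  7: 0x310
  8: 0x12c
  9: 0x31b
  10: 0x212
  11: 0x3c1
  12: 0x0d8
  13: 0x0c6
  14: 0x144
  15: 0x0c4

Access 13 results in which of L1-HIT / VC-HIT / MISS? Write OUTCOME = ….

OUTCOME = MISS

#0 0x218→b33/s1 MISS; vc=[]
#1 0x212→b33/s1 L1-HIT; vc=[]
#2 0x218→b33/s1 L1-HIT; vc=[]
#3 0x310→b49/s1 MISS; vc=[33]
#4 0xd5→b13/s5 MISS; vc=[33]
#5 0xd6→b13/s5 L1-HIT; vc=[33]
#6 0xd8→b13/s5 L1-HIT; vc=[33]
#7 0x310→b49/s1 L1-HIT; vc=[33]
#8 0x12c→b18/s2 MISS; vc=[33]
#9 0x31b→b49/s1 L1-HIT; vc=[33]
#10 0x212→b33/s1 VC-HIT; vc=[49]
#11 0x3c1→b60/s4 MISS; vc=[49]
#12 0xd8→b13/s5 L1-HIT; vc=[49]
#13 0xc6→b12/s4 MISS; vc=[49,60]
#14 0x144→b20/s4 MISS; vc=[49,60,12]
#15 0xc4→b12/s4 VC-HIT; vc=[49,60,20]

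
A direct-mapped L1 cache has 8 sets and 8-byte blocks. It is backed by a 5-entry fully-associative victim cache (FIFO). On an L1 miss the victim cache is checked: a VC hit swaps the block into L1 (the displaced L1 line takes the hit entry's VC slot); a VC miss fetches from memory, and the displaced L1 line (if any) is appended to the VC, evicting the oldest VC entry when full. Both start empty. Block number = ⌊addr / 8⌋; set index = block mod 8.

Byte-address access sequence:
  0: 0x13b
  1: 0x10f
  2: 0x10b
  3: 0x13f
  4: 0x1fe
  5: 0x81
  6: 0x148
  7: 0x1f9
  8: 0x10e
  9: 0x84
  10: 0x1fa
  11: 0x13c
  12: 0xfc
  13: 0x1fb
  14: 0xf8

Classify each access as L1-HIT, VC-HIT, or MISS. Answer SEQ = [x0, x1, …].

#0 0x13b→b39/s7 MISS; vc=[]
#1 0x10f→b33/s1 MISS; vc=[]
#2 0x10b→b33/s1 L1-HIT; vc=[]
#3 0x13f→b39/s7 L1-HIT; vc=[]
#4 0x1fe→b63/s7 MISS; vc=[39]
#5 0x81→b16/s0 MISS; vc=[39]
#6 0x148→b41/s1 MISS; vc=[39,33]
#7 0x1f9→b63/s7 L1-HIT; vc=[39,33]
#8 0x10e→b33/s1 VC-HIT; vc=[39,41]
#9 0x84→b16/s0 L1-HIT; vc=[39,41]
#10 0x1fa→b63/s7 L1-HIT; vc=[39,41]
#11 0x13c→b39/s7 VC-HIT; vc=[63,41]
#12 0xfc→b31/s7 MISS; vc=[63,41,39]
#13 0x1fb→b63/s7 VC-HIT; vc=[31,41,39]
#14 0xf8→b31/s7 VC-HIT; vc=[63,41,39]

SEQ = [MISS, MISS, L1-HIT, L1-HIT, MISS, MISS, MISS, L1-HIT, VC-HIT, L1-HIT, L1-HIT, VC-HIT, MISS, VC-HIT, VC-HIT]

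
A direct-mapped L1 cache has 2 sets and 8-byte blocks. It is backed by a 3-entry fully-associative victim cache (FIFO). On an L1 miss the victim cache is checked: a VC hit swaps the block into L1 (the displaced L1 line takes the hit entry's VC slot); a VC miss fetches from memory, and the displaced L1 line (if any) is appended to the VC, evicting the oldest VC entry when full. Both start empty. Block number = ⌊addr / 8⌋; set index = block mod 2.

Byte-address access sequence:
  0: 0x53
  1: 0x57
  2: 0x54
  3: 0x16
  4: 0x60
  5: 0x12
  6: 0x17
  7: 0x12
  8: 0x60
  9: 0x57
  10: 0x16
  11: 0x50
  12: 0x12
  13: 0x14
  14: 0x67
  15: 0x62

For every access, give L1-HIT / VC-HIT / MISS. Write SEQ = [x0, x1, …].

SEQ = [MISS, L1-HIT, L1-HIT, MISS, MISS, VC-HIT, L1-HIT, L1-HIT, VC-HIT, VC-HIT, VC-HIT, VC-HIT, VC-HIT, L1-HIT, VC-HIT, L1-HIT]

  [0] addr=0x53 blk=10 s=0: MISS | VC []
  [1] addr=0x57 blk=10 s=0: L1-HIT | VC []
  [2] addr=0x54 blk=10 s=0: L1-HIT | VC []
  [3] addr=0x16 blk=2 s=0: MISS | VC [10]
  [4] addr=0x60 blk=12 s=0: MISS | VC [10, 2]
  [5] addr=0x12 blk=2 s=0: VC-HIT | VC [10, 12]
  [6] addr=0x17 blk=2 s=0: L1-HIT | VC [10, 12]
  [7] addr=0x12 blk=2 s=0: L1-HIT | VC [10, 12]
  [8] addr=0x60 blk=12 s=0: VC-HIT | VC [10, 2]
  [9] addr=0x57 blk=10 s=0: VC-HIT | VC [12, 2]
  [10] addr=0x16 blk=2 s=0: VC-HIT | VC [12, 10]
  [11] addr=0x50 blk=10 s=0: VC-HIT | VC [12, 2]
  [12] addr=0x12 blk=2 s=0: VC-HIT | VC [12, 10]
  [13] addr=0x14 blk=2 s=0: L1-HIT | VC [12, 10]
  [14] addr=0x67 blk=12 s=0: VC-HIT | VC [2, 10]
  [15] addr=0x62 blk=12 s=0: L1-HIT | VC [2, 10]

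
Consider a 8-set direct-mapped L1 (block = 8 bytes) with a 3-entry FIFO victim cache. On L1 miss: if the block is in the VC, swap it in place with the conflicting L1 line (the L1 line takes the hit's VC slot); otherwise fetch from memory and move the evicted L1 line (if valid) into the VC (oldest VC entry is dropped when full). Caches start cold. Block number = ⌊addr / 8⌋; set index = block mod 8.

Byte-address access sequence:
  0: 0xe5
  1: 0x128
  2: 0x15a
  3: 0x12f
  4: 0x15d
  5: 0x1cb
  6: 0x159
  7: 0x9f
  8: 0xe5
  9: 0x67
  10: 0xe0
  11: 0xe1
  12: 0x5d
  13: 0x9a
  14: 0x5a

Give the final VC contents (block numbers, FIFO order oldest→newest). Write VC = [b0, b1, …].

#0 0xe5→b28/s4 MISS; vc=[]
#1 0x128→b37/s5 MISS; vc=[]
#2 0x15a→b43/s3 MISS; vc=[]
#3 0x12f→b37/s5 L1-HIT; vc=[]
#4 0x15d→b43/s3 L1-HIT; vc=[]
#5 0x1cb→b57/s1 MISS; vc=[]
#6 0x159→b43/s3 L1-HIT; vc=[]
#7 0x9f→b19/s3 MISS; vc=[43]
#8 0xe5→b28/s4 L1-HIT; vc=[43]
#9 0x67→b12/s4 MISS; vc=[43,28]
#10 0xe0→b28/s4 VC-HIT; vc=[43,12]
#11 0xe1→b28/s4 L1-HIT; vc=[43,12]
#12 0x5d→b11/s3 MISS; vc=[43,12,19]
#13 0x9a→b19/s3 VC-HIT; vc=[43,12,11]
#14 0x5a→b11/s3 VC-HIT; vc=[43,12,19]

VC = [43, 12, 19]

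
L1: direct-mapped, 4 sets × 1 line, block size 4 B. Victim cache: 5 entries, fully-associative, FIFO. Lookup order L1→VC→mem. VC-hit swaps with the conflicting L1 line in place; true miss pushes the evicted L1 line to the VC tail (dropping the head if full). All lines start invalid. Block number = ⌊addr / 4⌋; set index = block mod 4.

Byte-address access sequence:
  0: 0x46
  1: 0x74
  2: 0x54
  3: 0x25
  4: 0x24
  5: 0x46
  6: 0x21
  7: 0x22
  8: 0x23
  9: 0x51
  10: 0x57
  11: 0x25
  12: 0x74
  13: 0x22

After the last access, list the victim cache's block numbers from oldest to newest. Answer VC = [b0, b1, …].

  [0] addr=0x46 blk=17 s=1: MISS | VC []
  [1] addr=0x74 blk=29 s=1: MISS | VC [17]
  [2] addr=0x54 blk=21 s=1: MISS | VC [17, 29]
  [3] addr=0x25 blk=9 s=1: MISS | VC [17, 29, 21]
  [4] addr=0x24 blk=9 s=1: L1-HIT | VC [17, 29, 21]
  [5] addr=0x46 blk=17 s=1: VC-HIT | VC [9, 29, 21]
  [6] addr=0x21 blk=8 s=0: MISS | VC [9, 29, 21]
  [7] addr=0x22 blk=8 s=0: L1-HIT | VC [9, 29, 21]
  [8] addr=0x23 blk=8 s=0: L1-HIT | VC [9, 29, 21]
  [9] addr=0x51 blk=20 s=0: MISS | VC [9, 29, 21, 8]
  [10] addr=0x57 blk=21 s=1: VC-HIT | VC [9, 29, 17, 8]
  [11] addr=0x25 blk=9 s=1: VC-HIT | VC [21, 29, 17, 8]
  [12] addr=0x74 blk=29 s=1: VC-HIT | VC [21, 9, 17, 8]
  [13] addr=0x22 blk=8 s=0: VC-HIT | VC [21, 9, 17, 20]

VC = [21, 9, 17, 20]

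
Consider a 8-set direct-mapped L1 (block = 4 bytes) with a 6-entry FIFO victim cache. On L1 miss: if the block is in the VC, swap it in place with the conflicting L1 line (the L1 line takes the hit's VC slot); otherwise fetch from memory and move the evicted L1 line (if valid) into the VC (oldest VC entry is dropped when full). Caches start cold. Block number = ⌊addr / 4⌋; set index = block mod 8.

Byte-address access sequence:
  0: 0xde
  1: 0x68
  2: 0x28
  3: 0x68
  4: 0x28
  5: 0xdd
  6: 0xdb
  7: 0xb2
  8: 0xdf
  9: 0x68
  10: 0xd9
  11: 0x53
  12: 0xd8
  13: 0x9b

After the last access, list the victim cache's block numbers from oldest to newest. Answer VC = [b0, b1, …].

VC = [10, 44, 54]

0: 0xde (blk 55, set 7) → MISS  vc=[]
1: 0x68 (blk 26, set 2) → MISS  vc=[]
2: 0x28 (blk 10, set 2) → MISS  vc=[26]
3: 0x68 (blk 26, set 2) → VC-HIT  vc=[10]
4: 0x28 (blk 10, set 2) → VC-HIT  vc=[26]
5: 0xdd (blk 55, set 7) → L1-HIT  vc=[26]
6: 0xdb (blk 54, set 6) → MISS  vc=[26]
7: 0xb2 (blk 44, set 4) → MISS  vc=[26]
8: 0xdf (blk 55, set 7) → L1-HIT  vc=[26]
9: 0x68 (blk 26, set 2) → VC-HIT  vc=[10]
10: 0xd9 (blk 54, set 6) → L1-HIT  vc=[10]
11: 0x53 (blk 20, set 4) → MISS  vc=[10, 44]
12: 0xd8 (blk 54, set 6) → L1-HIT  vc=[10, 44]
13: 0x9b (blk 38, set 6) → MISS  vc=[10, 44, 54]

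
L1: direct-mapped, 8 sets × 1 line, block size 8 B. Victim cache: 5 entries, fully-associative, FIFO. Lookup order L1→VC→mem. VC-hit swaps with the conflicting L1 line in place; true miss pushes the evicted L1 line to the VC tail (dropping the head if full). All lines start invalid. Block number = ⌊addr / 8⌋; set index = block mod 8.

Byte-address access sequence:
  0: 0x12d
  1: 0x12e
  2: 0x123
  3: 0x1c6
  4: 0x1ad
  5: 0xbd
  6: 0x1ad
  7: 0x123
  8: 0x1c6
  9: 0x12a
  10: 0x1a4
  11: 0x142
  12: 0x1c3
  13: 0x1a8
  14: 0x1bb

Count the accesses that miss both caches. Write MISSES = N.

MISSES = 8

  [0] addr=0x12d blk=37 s=5: MISS | VC []
  [1] addr=0x12e blk=37 s=5: L1-HIT | VC []
  [2] addr=0x123 blk=36 s=4: MISS | VC []
  [3] addr=0x1c6 blk=56 s=0: MISS | VC []
  [4] addr=0x1ad blk=53 s=5: MISS | VC [37]
  [5] addr=0xbd blk=23 s=7: MISS | VC [37]
  [6] addr=0x1ad blk=53 s=5: L1-HIT | VC [37]
  [7] addr=0x123 blk=36 s=4: L1-HIT | VC [37]
  [8] addr=0x1c6 blk=56 s=0: L1-HIT | VC [37]
  [9] addr=0x12a blk=37 s=5: VC-HIT | VC [53]
  [10] addr=0x1a4 blk=52 s=4: MISS | VC [53, 36]
  [11] addr=0x142 blk=40 s=0: MISS | VC [53, 36, 56]
  [12] addr=0x1c3 blk=56 s=0: VC-HIT | VC [53, 36, 40]
  [13] addr=0x1a8 blk=53 s=5: VC-HIT | VC [37, 36, 40]
  [14] addr=0x1bb blk=55 s=7: MISS | VC [37, 36, 40, 23]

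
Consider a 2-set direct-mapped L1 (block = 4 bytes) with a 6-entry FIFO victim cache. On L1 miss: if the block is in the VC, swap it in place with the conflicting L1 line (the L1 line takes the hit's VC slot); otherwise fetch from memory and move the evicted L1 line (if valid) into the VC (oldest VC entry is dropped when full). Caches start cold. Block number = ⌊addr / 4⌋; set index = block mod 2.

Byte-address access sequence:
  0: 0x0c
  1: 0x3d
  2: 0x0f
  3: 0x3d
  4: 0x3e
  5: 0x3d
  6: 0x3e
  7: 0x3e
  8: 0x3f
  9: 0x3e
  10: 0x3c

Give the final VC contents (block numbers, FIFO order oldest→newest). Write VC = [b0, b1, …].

VC = [3]

  [0] addr=0xc blk=3 s=1: MISS | VC []
  [1] addr=0x3d blk=15 s=1: MISS | VC [3]
  [2] addr=0xf blk=3 s=1: VC-HIT | VC [15]
  [3] addr=0x3d blk=15 s=1: VC-HIT | VC [3]
  [4] addr=0x3e blk=15 s=1: L1-HIT | VC [3]
  [5] addr=0x3d blk=15 s=1: L1-HIT | VC [3]
  [6] addr=0x3e blk=15 s=1: L1-HIT | VC [3]
  [7] addr=0x3e blk=15 s=1: L1-HIT | VC [3]
  [8] addr=0x3f blk=15 s=1: L1-HIT | VC [3]
  [9] addr=0x3e blk=15 s=1: L1-HIT | VC [3]
  [10] addr=0x3c blk=15 s=1: L1-HIT | VC [3]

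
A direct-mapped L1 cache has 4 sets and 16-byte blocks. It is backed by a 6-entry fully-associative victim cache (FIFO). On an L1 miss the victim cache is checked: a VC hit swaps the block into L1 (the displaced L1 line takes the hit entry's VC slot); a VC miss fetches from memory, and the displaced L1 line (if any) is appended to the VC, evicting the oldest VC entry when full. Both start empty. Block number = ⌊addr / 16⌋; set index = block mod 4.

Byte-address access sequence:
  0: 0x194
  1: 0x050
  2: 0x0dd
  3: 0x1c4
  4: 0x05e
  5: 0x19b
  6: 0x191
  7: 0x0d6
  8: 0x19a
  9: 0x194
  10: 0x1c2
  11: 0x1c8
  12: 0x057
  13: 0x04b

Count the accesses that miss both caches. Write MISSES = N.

MISSES = 5

#0 0x194→b25/s1 MISS; vc=[]
#1 0x50→b5/s1 MISS; vc=[25]
#2 0xdd→b13/s1 MISS; vc=[25,5]
#3 0x1c4→b28/s0 MISS; vc=[25,5]
#4 0x5e→b5/s1 VC-HIT; vc=[25,13]
#5 0x19b→b25/s1 VC-HIT; vc=[5,13]
#6 0x191→b25/s1 L1-HIT; vc=[5,13]
#7 0xd6→b13/s1 VC-HIT; vc=[5,25]
#8 0x19a→b25/s1 VC-HIT; vc=[5,13]
#9 0x194→b25/s1 L1-HIT; vc=[5,13]
#10 0x1c2→b28/s0 L1-HIT; vc=[5,13]
#11 0x1c8→b28/s0 L1-HIT; vc=[5,13]
#12 0x57→b5/s1 VC-HIT; vc=[25,13]
#13 0x4b→b4/s0 MISS; vc=[25,13,28]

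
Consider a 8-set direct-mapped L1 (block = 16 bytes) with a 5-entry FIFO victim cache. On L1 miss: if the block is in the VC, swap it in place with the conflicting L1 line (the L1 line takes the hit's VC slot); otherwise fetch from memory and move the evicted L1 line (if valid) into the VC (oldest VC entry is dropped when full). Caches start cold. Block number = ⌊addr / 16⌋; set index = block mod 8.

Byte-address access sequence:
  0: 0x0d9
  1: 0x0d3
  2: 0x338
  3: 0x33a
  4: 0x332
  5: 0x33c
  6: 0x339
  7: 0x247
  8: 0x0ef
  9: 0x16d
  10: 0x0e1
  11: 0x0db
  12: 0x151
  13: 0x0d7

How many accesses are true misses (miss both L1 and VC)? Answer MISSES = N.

MISSES = 6

#0 0xd9→b13/s5 MISS; vc=[]
#1 0xd3→b13/s5 L1-HIT; vc=[]
#2 0x338→b51/s3 MISS; vc=[]
#3 0x33a→b51/s3 L1-HIT; vc=[]
#4 0x332→b51/s3 L1-HIT; vc=[]
#5 0x33c→b51/s3 L1-HIT; vc=[]
#6 0x339→b51/s3 L1-HIT; vc=[]
#7 0x247→b36/s4 MISS; vc=[]
#8 0xef→b14/s6 MISS; vc=[]
#9 0x16d→b22/s6 MISS; vc=[14]
#10 0xe1→b14/s6 VC-HIT; vc=[22]
#11 0xdb→b13/s5 L1-HIT; vc=[22]
#12 0x151→b21/s5 MISS; vc=[22,13]
#13 0xd7→b13/s5 VC-HIT; vc=[22,21]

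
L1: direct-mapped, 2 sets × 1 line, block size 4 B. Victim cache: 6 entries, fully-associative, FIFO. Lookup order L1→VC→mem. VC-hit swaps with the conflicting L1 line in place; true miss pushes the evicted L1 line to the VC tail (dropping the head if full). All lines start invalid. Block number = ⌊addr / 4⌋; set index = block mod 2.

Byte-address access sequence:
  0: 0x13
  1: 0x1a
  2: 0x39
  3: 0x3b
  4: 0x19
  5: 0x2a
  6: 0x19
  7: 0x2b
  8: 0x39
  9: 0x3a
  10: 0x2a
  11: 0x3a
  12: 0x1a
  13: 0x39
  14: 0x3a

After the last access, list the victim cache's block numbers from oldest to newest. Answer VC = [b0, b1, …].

VC = [4, 10, 6]

  [0] addr=0x13 blk=4 s=0: MISS | VC []
  [1] addr=0x1a blk=6 s=0: MISS | VC [4]
  [2] addr=0x39 blk=14 s=0: MISS | VC [4, 6]
  [3] addr=0x3b blk=14 s=0: L1-HIT | VC [4, 6]
  [4] addr=0x19 blk=6 s=0: VC-HIT | VC [4, 14]
  [5] addr=0x2a blk=10 s=0: MISS | VC [4, 14, 6]
  [6] addr=0x19 blk=6 s=0: VC-HIT | VC [4, 14, 10]
  [7] addr=0x2b blk=10 s=0: VC-HIT | VC [4, 14, 6]
  [8] addr=0x39 blk=14 s=0: VC-HIT | VC [4, 10, 6]
  [9] addr=0x3a blk=14 s=0: L1-HIT | VC [4, 10, 6]
  [10] addr=0x2a blk=10 s=0: VC-HIT | VC [4, 14, 6]
  [11] addr=0x3a blk=14 s=0: VC-HIT | VC [4, 10, 6]
  [12] addr=0x1a blk=6 s=0: VC-HIT | VC [4, 10, 14]
  [13] addr=0x39 blk=14 s=0: VC-HIT | VC [4, 10, 6]
  [14] addr=0x3a blk=14 s=0: L1-HIT | VC [4, 10, 6]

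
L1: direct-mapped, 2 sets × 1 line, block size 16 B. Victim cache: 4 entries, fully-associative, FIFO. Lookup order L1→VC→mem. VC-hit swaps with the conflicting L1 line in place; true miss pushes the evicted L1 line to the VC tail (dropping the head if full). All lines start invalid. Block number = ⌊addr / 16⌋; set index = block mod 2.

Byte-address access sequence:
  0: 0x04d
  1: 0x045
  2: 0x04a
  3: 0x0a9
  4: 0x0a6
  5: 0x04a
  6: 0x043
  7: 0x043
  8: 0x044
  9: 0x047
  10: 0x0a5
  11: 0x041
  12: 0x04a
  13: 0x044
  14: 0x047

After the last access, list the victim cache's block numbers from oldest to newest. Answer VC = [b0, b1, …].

VC = [10]

0: 0x4d (blk 4, set 0) → MISS  vc=[]
1: 0x45 (blk 4, set 0) → L1-HIT  vc=[]
2: 0x4a (blk 4, set 0) → L1-HIT  vc=[]
3: 0xa9 (blk 10, set 0) → MISS  vc=[4]
4: 0xa6 (blk 10, set 0) → L1-HIT  vc=[4]
5: 0x4a (blk 4, set 0) → VC-HIT  vc=[10]
6: 0x43 (blk 4, set 0) → L1-HIT  vc=[10]
7: 0x43 (blk 4, set 0) → L1-HIT  vc=[10]
8: 0x44 (blk 4, set 0) → L1-HIT  vc=[10]
9: 0x47 (blk 4, set 0) → L1-HIT  vc=[10]
10: 0xa5 (blk 10, set 0) → VC-HIT  vc=[4]
11: 0x41 (blk 4, set 0) → VC-HIT  vc=[10]
12: 0x4a (blk 4, set 0) → L1-HIT  vc=[10]
13: 0x44 (blk 4, set 0) → L1-HIT  vc=[10]
14: 0x47 (blk 4, set 0) → L1-HIT  vc=[10]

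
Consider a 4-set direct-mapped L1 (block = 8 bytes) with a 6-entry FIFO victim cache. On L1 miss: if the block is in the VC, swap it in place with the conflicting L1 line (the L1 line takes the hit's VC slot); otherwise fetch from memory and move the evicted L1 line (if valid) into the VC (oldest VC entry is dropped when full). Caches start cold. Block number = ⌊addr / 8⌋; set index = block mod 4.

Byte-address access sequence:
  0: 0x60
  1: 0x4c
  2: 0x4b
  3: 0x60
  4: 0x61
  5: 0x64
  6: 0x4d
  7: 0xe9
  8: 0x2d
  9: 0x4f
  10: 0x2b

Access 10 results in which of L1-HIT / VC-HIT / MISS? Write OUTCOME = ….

  [0] addr=0x60 blk=12 s=0: MISS | VC []
  [1] addr=0x4c blk=9 s=1: MISS | VC []
  [2] addr=0x4b blk=9 s=1: L1-HIT | VC []
  [3] addr=0x60 blk=12 s=0: L1-HIT | VC []
  [4] addr=0x61 blk=12 s=0: L1-HIT | VC []
  [5] addr=0x64 blk=12 s=0: L1-HIT | VC []
  [6] addr=0x4d blk=9 s=1: L1-HIT | VC []
  [7] addr=0xe9 blk=29 s=1: MISS | VC [9]
  [8] addr=0x2d blk=5 s=1: MISS | VC [9, 29]
  [9] addr=0x4f blk=9 s=1: VC-HIT | VC [5, 29]
  [10] addr=0x2b blk=5 s=1: VC-HIT | VC [9, 29]

OUTCOME = VC-HIT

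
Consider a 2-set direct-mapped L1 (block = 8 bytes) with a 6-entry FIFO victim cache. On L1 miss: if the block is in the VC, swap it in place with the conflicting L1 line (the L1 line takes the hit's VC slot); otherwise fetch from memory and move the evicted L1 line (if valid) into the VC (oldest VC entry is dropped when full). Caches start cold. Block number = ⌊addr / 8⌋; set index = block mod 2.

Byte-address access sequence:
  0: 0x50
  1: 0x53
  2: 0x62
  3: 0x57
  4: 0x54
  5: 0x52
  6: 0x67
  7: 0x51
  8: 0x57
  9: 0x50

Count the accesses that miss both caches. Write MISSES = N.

#0 0x50→b10/s0 MISS; vc=[]
#1 0x53→b10/s0 L1-HIT; vc=[]
#2 0x62→b12/s0 MISS; vc=[10]
#3 0x57→b10/s0 VC-HIT; vc=[12]
#4 0x54→b10/s0 L1-HIT; vc=[12]
#5 0x52→b10/s0 L1-HIT; vc=[12]
#6 0x67→b12/s0 VC-HIT; vc=[10]
#7 0x51→b10/s0 VC-HIT; vc=[12]
#8 0x57→b10/s0 L1-HIT; vc=[12]
#9 0x50→b10/s0 L1-HIT; vc=[12]

MISSES = 2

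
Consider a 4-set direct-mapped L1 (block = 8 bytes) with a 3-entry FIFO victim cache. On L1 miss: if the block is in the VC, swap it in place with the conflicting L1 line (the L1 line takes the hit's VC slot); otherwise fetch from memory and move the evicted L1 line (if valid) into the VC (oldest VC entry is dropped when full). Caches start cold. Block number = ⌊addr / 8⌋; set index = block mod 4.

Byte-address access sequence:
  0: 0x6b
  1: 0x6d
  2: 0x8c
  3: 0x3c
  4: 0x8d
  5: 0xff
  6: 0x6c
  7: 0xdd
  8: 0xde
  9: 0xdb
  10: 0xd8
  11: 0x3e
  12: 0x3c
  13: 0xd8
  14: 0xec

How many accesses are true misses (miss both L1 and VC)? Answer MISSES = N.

MISSES = 6

  [0] addr=0x6b blk=13 s=1: MISS | VC []
  [1] addr=0x6d blk=13 s=1: L1-HIT | VC []
  [2] addr=0x8c blk=17 s=1: MISS | VC [13]
  [3] addr=0x3c blk=7 s=3: MISS | VC [13]
  [4] addr=0x8d blk=17 s=1: L1-HIT | VC [13]
  [5] addr=0xff blk=31 s=3: MISS | VC [13, 7]
  [6] addr=0x6c blk=13 s=1: VC-HIT | VC [17, 7]
  [7] addr=0xdd blk=27 s=3: MISS | VC [17, 7, 31]
  [8] addr=0xde blk=27 s=3: L1-HIT | VC [17, 7, 31]
  [9] addr=0xdb blk=27 s=3: L1-HIT | VC [17, 7, 31]
  [10] addr=0xd8 blk=27 s=3: L1-HIT | VC [17, 7, 31]
  [11] addr=0x3e blk=7 s=3: VC-HIT | VC [17, 27, 31]
  [12] addr=0x3c blk=7 s=3: L1-HIT | VC [17, 27, 31]
  [13] addr=0xd8 blk=27 s=3: VC-HIT | VC [17, 7, 31]
  [14] addr=0xec blk=29 s=1: MISS | VC [7, 31, 13]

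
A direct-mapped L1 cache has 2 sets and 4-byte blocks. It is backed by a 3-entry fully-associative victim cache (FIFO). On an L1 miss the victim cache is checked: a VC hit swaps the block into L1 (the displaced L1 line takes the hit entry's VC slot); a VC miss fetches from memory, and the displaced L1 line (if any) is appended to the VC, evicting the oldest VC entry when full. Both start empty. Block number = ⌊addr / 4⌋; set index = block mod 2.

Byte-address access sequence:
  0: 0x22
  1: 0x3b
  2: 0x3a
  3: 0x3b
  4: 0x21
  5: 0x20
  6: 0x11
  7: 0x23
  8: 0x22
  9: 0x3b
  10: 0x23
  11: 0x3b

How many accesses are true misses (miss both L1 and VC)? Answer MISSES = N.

0: 0x22 (blk 8, set 0) → MISS  vc=[]
1: 0x3b (blk 14, set 0) → MISS  vc=[8]
2: 0x3a (blk 14, set 0) → L1-HIT  vc=[8]
3: 0x3b (blk 14, set 0) → L1-HIT  vc=[8]
4: 0x21 (blk 8, set 0) → VC-HIT  vc=[14]
5: 0x20 (blk 8, set 0) → L1-HIT  vc=[14]
6: 0x11 (blk 4, set 0) → MISS  vc=[14, 8]
7: 0x23 (blk 8, set 0) → VC-HIT  vc=[14, 4]
8: 0x22 (blk 8, set 0) → L1-HIT  vc=[14, 4]
9: 0x3b (blk 14, set 0) → VC-HIT  vc=[8, 4]
10: 0x23 (blk 8, set 0) → VC-HIT  vc=[14, 4]
11: 0x3b (blk 14, set 0) → VC-HIT  vc=[8, 4]

MISSES = 3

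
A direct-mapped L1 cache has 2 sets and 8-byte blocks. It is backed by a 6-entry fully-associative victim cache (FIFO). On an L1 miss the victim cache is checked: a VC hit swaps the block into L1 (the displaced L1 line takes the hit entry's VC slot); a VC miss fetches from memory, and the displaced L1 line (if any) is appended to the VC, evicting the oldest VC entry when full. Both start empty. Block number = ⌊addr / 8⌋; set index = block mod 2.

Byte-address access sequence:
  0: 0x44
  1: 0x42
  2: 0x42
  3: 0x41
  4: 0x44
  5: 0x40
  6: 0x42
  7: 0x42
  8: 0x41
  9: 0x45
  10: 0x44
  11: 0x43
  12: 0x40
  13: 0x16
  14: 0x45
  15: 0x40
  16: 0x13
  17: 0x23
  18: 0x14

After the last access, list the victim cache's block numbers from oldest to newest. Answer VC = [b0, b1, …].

#0 0x44→b8/s0 MISS; vc=[]
#1 0x42→b8/s0 L1-HIT; vc=[]
#2 0x42→b8/s0 L1-HIT; vc=[]
#3 0x41→b8/s0 L1-HIT; vc=[]
#4 0x44→b8/s0 L1-HIT; vc=[]
#5 0x40→b8/s0 L1-HIT; vc=[]
#6 0x42→b8/s0 L1-HIT; vc=[]
#7 0x42→b8/s0 L1-HIT; vc=[]
#8 0x41→b8/s0 L1-HIT; vc=[]
#9 0x45→b8/s0 L1-HIT; vc=[]
#10 0x44→b8/s0 L1-HIT; vc=[]
#11 0x43→b8/s0 L1-HIT; vc=[]
#12 0x40→b8/s0 L1-HIT; vc=[]
#13 0x16→b2/s0 MISS; vc=[8]
#14 0x45→b8/s0 VC-HIT; vc=[2]
#15 0x40→b8/s0 L1-HIT; vc=[2]
#16 0x13→b2/s0 VC-HIT; vc=[8]
#17 0x23→b4/s0 MISS; vc=[8,2]
#18 0x14→b2/s0 VC-HIT; vc=[8,4]

VC = [8, 4]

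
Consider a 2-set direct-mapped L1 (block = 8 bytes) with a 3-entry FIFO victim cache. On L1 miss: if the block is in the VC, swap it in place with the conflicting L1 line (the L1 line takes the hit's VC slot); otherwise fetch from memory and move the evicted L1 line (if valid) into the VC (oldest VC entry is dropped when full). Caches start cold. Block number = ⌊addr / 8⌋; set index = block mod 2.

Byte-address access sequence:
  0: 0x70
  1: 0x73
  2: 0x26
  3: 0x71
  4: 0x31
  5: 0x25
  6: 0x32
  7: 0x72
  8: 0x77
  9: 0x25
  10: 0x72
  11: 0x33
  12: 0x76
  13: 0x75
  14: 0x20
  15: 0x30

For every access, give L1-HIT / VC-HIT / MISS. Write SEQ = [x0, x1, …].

0: 0x70 (blk 14, set 0) → MISS  vc=[]
1: 0x73 (blk 14, set 0) → L1-HIT  vc=[]
2: 0x26 (blk 4, set 0) → MISS  vc=[14]
3: 0x71 (blk 14, set 0) → VC-HIT  vc=[4]
4: 0x31 (blk 6, set 0) → MISS  vc=[4, 14]
5: 0x25 (blk 4, set 0) → VC-HIT  vc=[6, 14]
6: 0x32 (blk 6, set 0) → VC-HIT  vc=[4, 14]
7: 0x72 (blk 14, set 0) → VC-HIT  vc=[4, 6]
8: 0x77 (blk 14, set 0) → L1-HIT  vc=[4, 6]
9: 0x25 (blk 4, set 0) → VC-HIT  vc=[14, 6]
10: 0x72 (blk 14, set 0) → VC-HIT  vc=[4, 6]
11: 0x33 (blk 6, set 0) → VC-HIT  vc=[4, 14]
12: 0x76 (blk 14, set 0) → VC-HIT  vc=[4, 6]
13: 0x75 (blk 14, set 0) → L1-HIT  vc=[4, 6]
14: 0x20 (blk 4, set 0) → VC-HIT  vc=[14, 6]
15: 0x30 (blk 6, set 0) → VC-HIT  vc=[14, 4]

SEQ = [MISS, L1-HIT, MISS, VC-HIT, MISS, VC-HIT, VC-HIT, VC-HIT, L1-HIT, VC-HIT, VC-HIT, VC-HIT, VC-HIT, L1-HIT, VC-HIT, VC-HIT]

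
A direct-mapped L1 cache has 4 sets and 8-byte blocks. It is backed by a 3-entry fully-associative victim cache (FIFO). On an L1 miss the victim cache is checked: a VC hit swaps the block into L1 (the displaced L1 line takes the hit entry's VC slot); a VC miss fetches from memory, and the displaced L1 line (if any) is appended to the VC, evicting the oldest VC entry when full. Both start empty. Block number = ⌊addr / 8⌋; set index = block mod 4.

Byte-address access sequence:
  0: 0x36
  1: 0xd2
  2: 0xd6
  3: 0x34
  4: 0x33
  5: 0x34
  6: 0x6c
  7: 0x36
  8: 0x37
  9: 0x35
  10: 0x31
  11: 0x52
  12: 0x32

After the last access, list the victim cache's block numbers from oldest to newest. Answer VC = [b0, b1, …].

VC = [26, 10]

#0 0x36→b6/s2 MISS; vc=[]
#1 0xd2→b26/s2 MISS; vc=[6]
#2 0xd6→b26/s2 L1-HIT; vc=[6]
#3 0x34→b6/s2 VC-HIT; vc=[26]
#4 0x33→b6/s2 L1-HIT; vc=[26]
#5 0x34→b6/s2 L1-HIT; vc=[26]
#6 0x6c→b13/s1 MISS; vc=[26]
#7 0x36→b6/s2 L1-HIT; vc=[26]
#8 0x37→b6/s2 L1-HIT; vc=[26]
#9 0x35→b6/s2 L1-HIT; vc=[26]
#10 0x31→b6/s2 L1-HIT; vc=[26]
#11 0x52→b10/s2 MISS; vc=[26,6]
#12 0x32→b6/s2 VC-HIT; vc=[26,10]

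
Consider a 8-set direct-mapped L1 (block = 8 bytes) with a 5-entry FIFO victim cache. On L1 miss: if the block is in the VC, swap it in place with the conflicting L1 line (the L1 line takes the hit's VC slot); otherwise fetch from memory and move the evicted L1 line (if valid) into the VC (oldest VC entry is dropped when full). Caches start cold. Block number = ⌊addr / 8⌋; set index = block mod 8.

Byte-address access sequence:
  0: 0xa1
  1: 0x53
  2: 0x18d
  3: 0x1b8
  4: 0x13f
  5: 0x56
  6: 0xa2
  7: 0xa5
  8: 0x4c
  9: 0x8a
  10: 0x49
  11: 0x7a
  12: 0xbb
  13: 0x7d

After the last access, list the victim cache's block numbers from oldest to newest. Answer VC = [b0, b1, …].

VC = [55, 49, 17, 39, 23]

  [0] addr=0xa1 blk=20 s=4: MISS | VC []
  [1] addr=0x53 blk=10 s=2: MISS | VC []
  [2] addr=0x18d blk=49 s=1: MISS | VC []
  [3] addr=0x1b8 blk=55 s=7: MISS | VC []
  [4] addr=0x13f blk=39 s=7: MISS | VC [55]
  [5] addr=0x56 blk=10 s=2: L1-HIT | VC [55]
  [6] addr=0xa2 blk=20 s=4: L1-HIT | VC [55]
  [7] addr=0xa5 blk=20 s=4: L1-HIT | VC [55]
  [8] addr=0x4c blk=9 s=1: MISS | VC [55, 49]
  [9] addr=0x8a blk=17 s=1: MISS | VC [55, 49, 9]
  [10] addr=0x49 blk=9 s=1: VC-HIT | VC [55, 49, 17]
  [11] addr=0x7a blk=15 s=7: MISS | VC [55, 49, 17, 39]
  [12] addr=0xbb blk=23 s=7: MISS | VC [55, 49, 17, 39, 15]
  [13] addr=0x7d blk=15 s=7: VC-HIT | VC [55, 49, 17, 39, 23]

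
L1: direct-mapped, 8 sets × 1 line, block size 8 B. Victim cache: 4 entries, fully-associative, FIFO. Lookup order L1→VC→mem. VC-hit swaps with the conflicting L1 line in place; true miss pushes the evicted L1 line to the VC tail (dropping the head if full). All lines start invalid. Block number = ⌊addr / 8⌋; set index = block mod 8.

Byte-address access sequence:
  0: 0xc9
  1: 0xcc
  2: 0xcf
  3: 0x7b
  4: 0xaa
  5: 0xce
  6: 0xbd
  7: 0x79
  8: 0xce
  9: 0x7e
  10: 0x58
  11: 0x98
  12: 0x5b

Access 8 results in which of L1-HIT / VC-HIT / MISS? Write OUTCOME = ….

  [0] addr=0xc9 blk=25 s=1: MISS | VC []
  [1] addr=0xcc blk=25 s=1: L1-HIT | VC []
  [2] addr=0xcf blk=25 s=1: L1-HIT | VC []
  [3] addr=0x7b blk=15 s=7: MISS | VC []
  [4] addr=0xaa blk=21 s=5: MISS | VC []
  [5] addr=0xce blk=25 s=1: L1-HIT | VC []
  [6] addr=0xbd blk=23 s=7: MISS | VC [15]
  [7] addr=0x79 blk=15 s=7: VC-HIT | VC [23]
  [8] addr=0xce blk=25 s=1: L1-HIT | VC [23]
  [9] addr=0x7e blk=15 s=7: L1-HIT | VC [23]
  [10] addr=0x58 blk=11 s=3: MISS | VC [23]
  [11] addr=0x98 blk=19 s=3: MISS | VC [23, 11]
  [12] addr=0x5b blk=11 s=3: VC-HIT | VC [23, 19]

OUTCOME = L1-HIT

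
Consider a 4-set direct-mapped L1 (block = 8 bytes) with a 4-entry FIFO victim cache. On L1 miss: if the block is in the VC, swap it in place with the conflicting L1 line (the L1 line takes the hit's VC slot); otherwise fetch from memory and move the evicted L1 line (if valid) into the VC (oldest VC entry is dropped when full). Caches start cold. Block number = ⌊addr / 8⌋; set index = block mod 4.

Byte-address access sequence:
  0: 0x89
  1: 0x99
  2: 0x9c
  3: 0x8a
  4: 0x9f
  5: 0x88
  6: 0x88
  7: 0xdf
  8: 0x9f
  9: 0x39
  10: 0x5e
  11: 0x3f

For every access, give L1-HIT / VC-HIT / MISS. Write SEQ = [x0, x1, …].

SEQ = [MISS, MISS, L1-HIT, L1-HIT, L1-HIT, L1-HIT, L1-HIT, MISS, VC-HIT, MISS, MISS, VC-HIT]

0: 0x89 (blk 17, set 1) → MISS  vc=[]
1: 0x99 (blk 19, set 3) → MISS  vc=[]
2: 0x9c (blk 19, set 3) → L1-HIT  vc=[]
3: 0x8a (blk 17, set 1) → L1-HIT  vc=[]
4: 0x9f (blk 19, set 3) → L1-HIT  vc=[]
5: 0x88 (blk 17, set 1) → L1-HIT  vc=[]
6: 0x88 (blk 17, set 1) → L1-HIT  vc=[]
7: 0xdf (blk 27, set 3) → MISS  vc=[19]
8: 0x9f (blk 19, set 3) → VC-HIT  vc=[27]
9: 0x39 (blk 7, set 3) → MISS  vc=[27, 19]
10: 0x5e (blk 11, set 3) → MISS  vc=[27, 19, 7]
11: 0x3f (blk 7, set 3) → VC-HIT  vc=[27, 19, 11]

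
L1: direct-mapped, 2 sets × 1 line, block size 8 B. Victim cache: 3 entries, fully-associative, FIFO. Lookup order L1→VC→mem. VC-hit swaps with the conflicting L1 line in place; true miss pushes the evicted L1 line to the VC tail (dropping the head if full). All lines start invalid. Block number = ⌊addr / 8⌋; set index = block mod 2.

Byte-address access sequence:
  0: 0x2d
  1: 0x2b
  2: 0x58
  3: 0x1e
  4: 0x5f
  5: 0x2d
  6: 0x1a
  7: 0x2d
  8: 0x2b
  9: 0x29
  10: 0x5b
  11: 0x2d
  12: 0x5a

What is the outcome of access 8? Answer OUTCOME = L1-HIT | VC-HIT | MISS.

  [0] addr=0x2d blk=5 s=1: MISS | VC []
  [1] addr=0x2b blk=5 s=1: L1-HIT | VC []
  [2] addr=0x58 blk=11 s=1: MISS | VC [5]
  [3] addr=0x1e blk=3 s=1: MISS | VC [5, 11]
  [4] addr=0x5f blk=11 s=1: VC-HIT | VC [5, 3]
  [5] addr=0x2d blk=5 s=1: VC-HIT | VC [11, 3]
  [6] addr=0x1a blk=3 s=1: VC-HIT | VC [11, 5]
  [7] addr=0x2d blk=5 s=1: VC-HIT | VC [11, 3]
  [8] addr=0x2b blk=5 s=1: L1-HIT | VC [11, 3]
  [9] addr=0x29 blk=5 s=1: L1-HIT | VC [11, 3]
  [10] addr=0x5b blk=11 s=1: VC-HIT | VC [5, 3]
  [11] addr=0x2d blk=5 s=1: VC-HIT | VC [11, 3]
  [12] addr=0x5a blk=11 s=1: VC-HIT | VC [5, 3]

OUTCOME = L1-HIT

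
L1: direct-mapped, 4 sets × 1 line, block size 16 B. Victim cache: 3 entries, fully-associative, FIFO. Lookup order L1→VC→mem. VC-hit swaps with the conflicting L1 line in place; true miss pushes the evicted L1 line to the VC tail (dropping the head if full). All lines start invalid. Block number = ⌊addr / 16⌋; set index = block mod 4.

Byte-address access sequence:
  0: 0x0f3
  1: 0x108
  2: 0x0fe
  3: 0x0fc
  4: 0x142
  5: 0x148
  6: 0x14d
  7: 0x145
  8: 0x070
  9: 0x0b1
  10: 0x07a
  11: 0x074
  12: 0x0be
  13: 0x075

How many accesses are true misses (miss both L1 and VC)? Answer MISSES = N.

  [0] addr=0xf3 blk=15 s=3: MISS | VC []
  [1] addr=0x108 blk=16 s=0: MISS | VC []
  [2] addr=0xfe blk=15 s=3: L1-HIT | VC []
  [3] addr=0xfc blk=15 s=3: L1-HIT | VC []
  [4] addr=0x142 blk=20 s=0: MISS | VC [16]
  [5] addr=0x148 blk=20 s=0: L1-HIT | VC [16]
  [6] addr=0x14d blk=20 s=0: L1-HIT | VC [16]
  [7] addr=0x145 blk=20 s=0: L1-HIT | VC [16]
  [8] addr=0x70 blk=7 s=3: MISS | VC [16, 15]
  [9] addr=0xb1 blk=11 s=3: MISS | VC [16, 15, 7]
  [10] addr=0x7a blk=7 s=3: VC-HIT | VC [16, 15, 11]
  [11] addr=0x74 blk=7 s=3: L1-HIT | VC [16, 15, 11]
  [12] addr=0xbe blk=11 s=3: VC-HIT | VC [16, 15, 7]
  [13] addr=0x75 blk=7 s=3: VC-HIT | VC [16, 15, 11]

MISSES = 5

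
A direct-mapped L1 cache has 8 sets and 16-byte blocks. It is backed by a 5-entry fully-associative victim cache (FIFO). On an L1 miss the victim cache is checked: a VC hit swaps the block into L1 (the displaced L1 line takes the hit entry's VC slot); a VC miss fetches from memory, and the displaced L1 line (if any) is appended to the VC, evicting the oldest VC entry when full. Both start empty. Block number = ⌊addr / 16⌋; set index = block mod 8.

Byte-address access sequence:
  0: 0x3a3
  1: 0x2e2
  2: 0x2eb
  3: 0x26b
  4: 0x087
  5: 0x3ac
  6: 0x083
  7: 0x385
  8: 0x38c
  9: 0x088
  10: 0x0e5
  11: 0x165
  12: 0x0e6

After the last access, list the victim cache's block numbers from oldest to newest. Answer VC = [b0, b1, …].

0: 0x3a3 (blk 58, set 2) → MISS  vc=[]
1: 0x2e2 (blk 46, set 6) → MISS  vc=[]
2: 0x2eb (blk 46, set 6) → L1-HIT  vc=[]
3: 0x26b (blk 38, set 6) → MISS  vc=[46]
4: 0x87 (blk 8, set 0) → MISS  vc=[46]
5: 0x3ac (blk 58, set 2) → L1-HIT  vc=[46]
6: 0x83 (blk 8, set 0) → L1-HIT  vc=[46]
7: 0x385 (blk 56, set 0) → MISS  vc=[46, 8]
8: 0x38c (blk 56, set 0) → L1-HIT  vc=[46, 8]
9: 0x88 (blk 8, set 0) → VC-HIT  vc=[46, 56]
10: 0xe5 (blk 14, set 6) → MISS  vc=[46, 56, 38]
11: 0x165 (blk 22, set 6) → MISS  vc=[46, 56, 38, 14]
12: 0xe6 (blk 14, set 6) → VC-HIT  vc=[46, 56, 38, 22]

VC = [46, 56, 38, 22]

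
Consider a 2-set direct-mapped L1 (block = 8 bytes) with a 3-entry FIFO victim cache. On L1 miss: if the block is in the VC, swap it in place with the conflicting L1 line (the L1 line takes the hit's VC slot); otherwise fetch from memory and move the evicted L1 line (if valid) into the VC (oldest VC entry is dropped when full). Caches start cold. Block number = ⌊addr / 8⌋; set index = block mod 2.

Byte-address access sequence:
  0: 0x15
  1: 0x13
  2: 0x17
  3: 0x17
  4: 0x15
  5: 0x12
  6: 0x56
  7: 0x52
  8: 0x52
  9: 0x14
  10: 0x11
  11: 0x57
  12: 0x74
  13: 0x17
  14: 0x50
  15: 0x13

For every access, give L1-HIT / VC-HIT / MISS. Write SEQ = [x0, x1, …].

SEQ = [MISS, L1-HIT, L1-HIT, L1-HIT, L1-HIT, L1-HIT, MISS, L1-HIT, L1-HIT, VC-HIT, L1-HIT, VC-HIT, MISS, VC-HIT, VC-HIT, VC-HIT]

0: 0x15 (blk 2, set 0) → MISS  vc=[]
1: 0x13 (blk 2, set 0) → L1-HIT  vc=[]
2: 0x17 (blk 2, set 0) → L1-HIT  vc=[]
3: 0x17 (blk 2, set 0) → L1-HIT  vc=[]
4: 0x15 (blk 2, set 0) → L1-HIT  vc=[]
5: 0x12 (blk 2, set 0) → L1-HIT  vc=[]
6: 0x56 (blk 10, set 0) → MISS  vc=[2]
7: 0x52 (blk 10, set 0) → L1-HIT  vc=[2]
8: 0x52 (blk 10, set 0) → L1-HIT  vc=[2]
9: 0x14 (blk 2, set 0) → VC-HIT  vc=[10]
10: 0x11 (blk 2, set 0) → L1-HIT  vc=[10]
11: 0x57 (blk 10, set 0) → VC-HIT  vc=[2]
12: 0x74 (blk 14, set 0) → MISS  vc=[2, 10]
13: 0x17 (blk 2, set 0) → VC-HIT  vc=[14, 10]
14: 0x50 (blk 10, set 0) → VC-HIT  vc=[14, 2]
15: 0x13 (blk 2, set 0) → VC-HIT  vc=[14, 10]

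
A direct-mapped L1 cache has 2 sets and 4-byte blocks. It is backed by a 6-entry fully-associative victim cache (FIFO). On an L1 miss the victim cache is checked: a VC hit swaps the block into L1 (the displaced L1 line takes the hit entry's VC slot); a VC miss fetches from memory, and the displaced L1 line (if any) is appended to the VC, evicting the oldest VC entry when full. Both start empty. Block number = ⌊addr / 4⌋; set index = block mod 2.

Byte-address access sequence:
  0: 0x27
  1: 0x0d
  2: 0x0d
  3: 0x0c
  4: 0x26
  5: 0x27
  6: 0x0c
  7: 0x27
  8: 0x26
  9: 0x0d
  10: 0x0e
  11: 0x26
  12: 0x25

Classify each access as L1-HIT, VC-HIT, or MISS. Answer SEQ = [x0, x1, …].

#0 0x27→b9/s1 MISS; vc=[]
#1 0xd→b3/s1 MISS; vc=[9]
#2 0xd→b3/s1 L1-HIT; vc=[9]
#3 0xc→b3/s1 L1-HIT; vc=[9]
#4 0x26→b9/s1 VC-HIT; vc=[3]
#5 0x27→b9/s1 L1-HIT; vc=[3]
#6 0xc→b3/s1 VC-HIT; vc=[9]
#7 0x27→b9/s1 VC-HIT; vc=[3]
#8 0x26→b9/s1 L1-HIT; vc=[3]
#9 0xd→b3/s1 VC-HIT; vc=[9]
#10 0xe→b3/s1 L1-HIT; vc=[9]
#11 0x26→b9/s1 VC-HIT; vc=[3]
#12 0x25→b9/s1 L1-HIT; vc=[3]

SEQ = [MISS, MISS, L1-HIT, L1-HIT, VC-HIT, L1-HIT, VC-HIT, VC-HIT, L1-HIT, VC-HIT, L1-HIT, VC-HIT, L1-HIT]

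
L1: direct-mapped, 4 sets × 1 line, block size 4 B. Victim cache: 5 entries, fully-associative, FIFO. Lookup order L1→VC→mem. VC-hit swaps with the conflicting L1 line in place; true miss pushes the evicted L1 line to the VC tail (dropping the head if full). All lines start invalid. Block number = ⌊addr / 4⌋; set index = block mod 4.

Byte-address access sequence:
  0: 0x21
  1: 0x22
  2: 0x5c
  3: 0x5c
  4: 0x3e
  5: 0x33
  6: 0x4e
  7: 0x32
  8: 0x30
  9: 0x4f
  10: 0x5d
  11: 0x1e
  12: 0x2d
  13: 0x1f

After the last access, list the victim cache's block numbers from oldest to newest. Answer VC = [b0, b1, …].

VC = [19, 8, 15, 23, 11]

0: 0x21 (blk 8, set 0) → MISS  vc=[]
1: 0x22 (blk 8, set 0) → L1-HIT  vc=[]
2: 0x5c (blk 23, set 3) → MISS  vc=[]
3: 0x5c (blk 23, set 3) → L1-HIT  vc=[]
4: 0x3e (blk 15, set 3) → MISS  vc=[23]
5: 0x33 (blk 12, set 0) → MISS  vc=[23, 8]
6: 0x4e (blk 19, set 3) → MISS  vc=[23, 8, 15]
7: 0x32 (blk 12, set 0) → L1-HIT  vc=[23, 8, 15]
8: 0x30 (blk 12, set 0) → L1-HIT  vc=[23, 8, 15]
9: 0x4f (blk 19, set 3) → L1-HIT  vc=[23, 8, 15]
10: 0x5d (blk 23, set 3) → VC-HIT  vc=[19, 8, 15]
11: 0x1e (blk 7, set 3) → MISS  vc=[19, 8, 15, 23]
12: 0x2d (blk 11, set 3) → MISS  vc=[19, 8, 15, 23, 7]
13: 0x1f (blk 7, set 3) → VC-HIT  vc=[19, 8, 15, 23, 11]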